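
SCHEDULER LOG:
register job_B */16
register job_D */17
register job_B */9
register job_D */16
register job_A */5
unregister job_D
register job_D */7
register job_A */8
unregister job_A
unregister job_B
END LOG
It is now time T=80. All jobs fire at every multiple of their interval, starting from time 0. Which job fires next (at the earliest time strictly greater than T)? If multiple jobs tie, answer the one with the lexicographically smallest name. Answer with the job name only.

Op 1: register job_B */16 -> active={job_B:*/16}
Op 2: register job_D */17 -> active={job_B:*/16, job_D:*/17}
Op 3: register job_B */9 -> active={job_B:*/9, job_D:*/17}
Op 4: register job_D */16 -> active={job_B:*/9, job_D:*/16}
Op 5: register job_A */5 -> active={job_A:*/5, job_B:*/9, job_D:*/16}
Op 6: unregister job_D -> active={job_A:*/5, job_B:*/9}
Op 7: register job_D */7 -> active={job_A:*/5, job_B:*/9, job_D:*/7}
Op 8: register job_A */8 -> active={job_A:*/8, job_B:*/9, job_D:*/7}
Op 9: unregister job_A -> active={job_B:*/9, job_D:*/7}
Op 10: unregister job_B -> active={job_D:*/7}
  job_D: interval 7, next fire after T=80 is 84
Earliest = 84, winner (lex tiebreak) = job_D

Answer: job_D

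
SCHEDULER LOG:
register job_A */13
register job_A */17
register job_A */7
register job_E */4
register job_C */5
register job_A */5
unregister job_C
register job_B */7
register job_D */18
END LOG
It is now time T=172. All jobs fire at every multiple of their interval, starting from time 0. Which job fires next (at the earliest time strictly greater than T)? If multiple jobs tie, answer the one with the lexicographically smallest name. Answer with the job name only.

Answer: job_A

Derivation:
Op 1: register job_A */13 -> active={job_A:*/13}
Op 2: register job_A */17 -> active={job_A:*/17}
Op 3: register job_A */7 -> active={job_A:*/7}
Op 4: register job_E */4 -> active={job_A:*/7, job_E:*/4}
Op 5: register job_C */5 -> active={job_A:*/7, job_C:*/5, job_E:*/4}
Op 6: register job_A */5 -> active={job_A:*/5, job_C:*/5, job_E:*/4}
Op 7: unregister job_C -> active={job_A:*/5, job_E:*/4}
Op 8: register job_B */7 -> active={job_A:*/5, job_B:*/7, job_E:*/4}
Op 9: register job_D */18 -> active={job_A:*/5, job_B:*/7, job_D:*/18, job_E:*/4}
  job_A: interval 5, next fire after T=172 is 175
  job_B: interval 7, next fire after T=172 is 175
  job_D: interval 18, next fire after T=172 is 180
  job_E: interval 4, next fire after T=172 is 176
Earliest = 175, winner (lex tiebreak) = job_A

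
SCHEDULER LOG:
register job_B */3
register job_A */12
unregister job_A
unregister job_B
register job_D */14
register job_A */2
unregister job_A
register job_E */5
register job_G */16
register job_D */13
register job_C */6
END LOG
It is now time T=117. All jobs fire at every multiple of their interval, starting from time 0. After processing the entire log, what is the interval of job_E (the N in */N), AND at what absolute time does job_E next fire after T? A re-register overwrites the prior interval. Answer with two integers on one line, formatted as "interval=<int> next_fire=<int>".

Op 1: register job_B */3 -> active={job_B:*/3}
Op 2: register job_A */12 -> active={job_A:*/12, job_B:*/3}
Op 3: unregister job_A -> active={job_B:*/3}
Op 4: unregister job_B -> active={}
Op 5: register job_D */14 -> active={job_D:*/14}
Op 6: register job_A */2 -> active={job_A:*/2, job_D:*/14}
Op 7: unregister job_A -> active={job_D:*/14}
Op 8: register job_E */5 -> active={job_D:*/14, job_E:*/5}
Op 9: register job_G */16 -> active={job_D:*/14, job_E:*/5, job_G:*/16}
Op 10: register job_D */13 -> active={job_D:*/13, job_E:*/5, job_G:*/16}
Op 11: register job_C */6 -> active={job_C:*/6, job_D:*/13, job_E:*/5, job_G:*/16}
Final interval of job_E = 5
Next fire of job_E after T=117: (117//5+1)*5 = 120

Answer: interval=5 next_fire=120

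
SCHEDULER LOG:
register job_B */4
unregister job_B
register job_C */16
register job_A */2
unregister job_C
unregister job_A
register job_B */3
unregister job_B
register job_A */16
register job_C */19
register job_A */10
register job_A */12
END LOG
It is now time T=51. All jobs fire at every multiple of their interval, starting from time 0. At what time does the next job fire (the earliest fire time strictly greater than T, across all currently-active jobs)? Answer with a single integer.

Answer: 57

Derivation:
Op 1: register job_B */4 -> active={job_B:*/4}
Op 2: unregister job_B -> active={}
Op 3: register job_C */16 -> active={job_C:*/16}
Op 4: register job_A */2 -> active={job_A:*/2, job_C:*/16}
Op 5: unregister job_C -> active={job_A:*/2}
Op 6: unregister job_A -> active={}
Op 7: register job_B */3 -> active={job_B:*/3}
Op 8: unregister job_B -> active={}
Op 9: register job_A */16 -> active={job_A:*/16}
Op 10: register job_C */19 -> active={job_A:*/16, job_C:*/19}
Op 11: register job_A */10 -> active={job_A:*/10, job_C:*/19}
Op 12: register job_A */12 -> active={job_A:*/12, job_C:*/19}
  job_A: interval 12, next fire after T=51 is 60
  job_C: interval 19, next fire after T=51 is 57
Earliest fire time = 57 (job job_C)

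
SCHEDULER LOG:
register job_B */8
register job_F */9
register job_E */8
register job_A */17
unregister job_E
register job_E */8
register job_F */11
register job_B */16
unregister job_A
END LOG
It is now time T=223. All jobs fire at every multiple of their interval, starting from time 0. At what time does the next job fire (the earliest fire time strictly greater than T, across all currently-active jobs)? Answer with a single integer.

Answer: 224

Derivation:
Op 1: register job_B */8 -> active={job_B:*/8}
Op 2: register job_F */9 -> active={job_B:*/8, job_F:*/9}
Op 3: register job_E */8 -> active={job_B:*/8, job_E:*/8, job_F:*/9}
Op 4: register job_A */17 -> active={job_A:*/17, job_B:*/8, job_E:*/8, job_F:*/9}
Op 5: unregister job_E -> active={job_A:*/17, job_B:*/8, job_F:*/9}
Op 6: register job_E */8 -> active={job_A:*/17, job_B:*/8, job_E:*/8, job_F:*/9}
Op 7: register job_F */11 -> active={job_A:*/17, job_B:*/8, job_E:*/8, job_F:*/11}
Op 8: register job_B */16 -> active={job_A:*/17, job_B:*/16, job_E:*/8, job_F:*/11}
Op 9: unregister job_A -> active={job_B:*/16, job_E:*/8, job_F:*/11}
  job_B: interval 16, next fire after T=223 is 224
  job_E: interval 8, next fire after T=223 is 224
  job_F: interval 11, next fire after T=223 is 231
Earliest fire time = 224 (job job_B)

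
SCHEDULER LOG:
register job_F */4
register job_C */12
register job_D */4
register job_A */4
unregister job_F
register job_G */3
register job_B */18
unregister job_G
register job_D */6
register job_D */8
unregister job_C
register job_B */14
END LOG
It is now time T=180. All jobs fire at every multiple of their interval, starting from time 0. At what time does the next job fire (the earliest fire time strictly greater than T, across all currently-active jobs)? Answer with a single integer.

Answer: 182

Derivation:
Op 1: register job_F */4 -> active={job_F:*/4}
Op 2: register job_C */12 -> active={job_C:*/12, job_F:*/4}
Op 3: register job_D */4 -> active={job_C:*/12, job_D:*/4, job_F:*/4}
Op 4: register job_A */4 -> active={job_A:*/4, job_C:*/12, job_D:*/4, job_F:*/4}
Op 5: unregister job_F -> active={job_A:*/4, job_C:*/12, job_D:*/4}
Op 6: register job_G */3 -> active={job_A:*/4, job_C:*/12, job_D:*/4, job_G:*/3}
Op 7: register job_B */18 -> active={job_A:*/4, job_B:*/18, job_C:*/12, job_D:*/4, job_G:*/3}
Op 8: unregister job_G -> active={job_A:*/4, job_B:*/18, job_C:*/12, job_D:*/4}
Op 9: register job_D */6 -> active={job_A:*/4, job_B:*/18, job_C:*/12, job_D:*/6}
Op 10: register job_D */8 -> active={job_A:*/4, job_B:*/18, job_C:*/12, job_D:*/8}
Op 11: unregister job_C -> active={job_A:*/4, job_B:*/18, job_D:*/8}
Op 12: register job_B */14 -> active={job_A:*/4, job_B:*/14, job_D:*/8}
  job_A: interval 4, next fire after T=180 is 184
  job_B: interval 14, next fire after T=180 is 182
  job_D: interval 8, next fire after T=180 is 184
Earliest fire time = 182 (job job_B)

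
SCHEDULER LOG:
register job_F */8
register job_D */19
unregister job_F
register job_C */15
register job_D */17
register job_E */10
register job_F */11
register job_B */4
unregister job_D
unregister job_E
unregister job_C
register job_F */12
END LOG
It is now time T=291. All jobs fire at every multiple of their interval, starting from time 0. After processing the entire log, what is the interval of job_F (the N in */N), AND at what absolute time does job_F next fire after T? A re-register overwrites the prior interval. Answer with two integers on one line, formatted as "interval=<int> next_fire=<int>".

Answer: interval=12 next_fire=300

Derivation:
Op 1: register job_F */8 -> active={job_F:*/8}
Op 2: register job_D */19 -> active={job_D:*/19, job_F:*/8}
Op 3: unregister job_F -> active={job_D:*/19}
Op 4: register job_C */15 -> active={job_C:*/15, job_D:*/19}
Op 5: register job_D */17 -> active={job_C:*/15, job_D:*/17}
Op 6: register job_E */10 -> active={job_C:*/15, job_D:*/17, job_E:*/10}
Op 7: register job_F */11 -> active={job_C:*/15, job_D:*/17, job_E:*/10, job_F:*/11}
Op 8: register job_B */4 -> active={job_B:*/4, job_C:*/15, job_D:*/17, job_E:*/10, job_F:*/11}
Op 9: unregister job_D -> active={job_B:*/4, job_C:*/15, job_E:*/10, job_F:*/11}
Op 10: unregister job_E -> active={job_B:*/4, job_C:*/15, job_F:*/11}
Op 11: unregister job_C -> active={job_B:*/4, job_F:*/11}
Op 12: register job_F */12 -> active={job_B:*/4, job_F:*/12}
Final interval of job_F = 12
Next fire of job_F after T=291: (291//12+1)*12 = 300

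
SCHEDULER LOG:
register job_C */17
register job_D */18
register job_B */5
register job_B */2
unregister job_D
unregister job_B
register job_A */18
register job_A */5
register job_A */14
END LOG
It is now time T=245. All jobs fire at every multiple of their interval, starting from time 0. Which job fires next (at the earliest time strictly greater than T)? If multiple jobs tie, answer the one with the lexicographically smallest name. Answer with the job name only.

Answer: job_A

Derivation:
Op 1: register job_C */17 -> active={job_C:*/17}
Op 2: register job_D */18 -> active={job_C:*/17, job_D:*/18}
Op 3: register job_B */5 -> active={job_B:*/5, job_C:*/17, job_D:*/18}
Op 4: register job_B */2 -> active={job_B:*/2, job_C:*/17, job_D:*/18}
Op 5: unregister job_D -> active={job_B:*/2, job_C:*/17}
Op 6: unregister job_B -> active={job_C:*/17}
Op 7: register job_A */18 -> active={job_A:*/18, job_C:*/17}
Op 8: register job_A */5 -> active={job_A:*/5, job_C:*/17}
Op 9: register job_A */14 -> active={job_A:*/14, job_C:*/17}
  job_A: interval 14, next fire after T=245 is 252
  job_C: interval 17, next fire after T=245 is 255
Earliest = 252, winner (lex tiebreak) = job_A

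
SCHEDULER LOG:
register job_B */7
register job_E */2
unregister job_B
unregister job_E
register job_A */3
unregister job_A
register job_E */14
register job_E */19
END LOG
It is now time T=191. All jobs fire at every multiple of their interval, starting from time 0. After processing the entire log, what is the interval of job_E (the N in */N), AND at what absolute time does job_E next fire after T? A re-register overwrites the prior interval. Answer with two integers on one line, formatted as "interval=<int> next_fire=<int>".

Answer: interval=19 next_fire=209

Derivation:
Op 1: register job_B */7 -> active={job_B:*/7}
Op 2: register job_E */2 -> active={job_B:*/7, job_E:*/2}
Op 3: unregister job_B -> active={job_E:*/2}
Op 4: unregister job_E -> active={}
Op 5: register job_A */3 -> active={job_A:*/3}
Op 6: unregister job_A -> active={}
Op 7: register job_E */14 -> active={job_E:*/14}
Op 8: register job_E */19 -> active={job_E:*/19}
Final interval of job_E = 19
Next fire of job_E after T=191: (191//19+1)*19 = 209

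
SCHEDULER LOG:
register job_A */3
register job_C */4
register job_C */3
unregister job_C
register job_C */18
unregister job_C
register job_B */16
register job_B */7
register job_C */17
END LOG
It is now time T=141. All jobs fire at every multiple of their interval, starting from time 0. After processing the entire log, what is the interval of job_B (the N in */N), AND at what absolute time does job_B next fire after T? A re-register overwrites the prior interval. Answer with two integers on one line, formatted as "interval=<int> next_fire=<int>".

Answer: interval=7 next_fire=147

Derivation:
Op 1: register job_A */3 -> active={job_A:*/3}
Op 2: register job_C */4 -> active={job_A:*/3, job_C:*/4}
Op 3: register job_C */3 -> active={job_A:*/3, job_C:*/3}
Op 4: unregister job_C -> active={job_A:*/3}
Op 5: register job_C */18 -> active={job_A:*/3, job_C:*/18}
Op 6: unregister job_C -> active={job_A:*/3}
Op 7: register job_B */16 -> active={job_A:*/3, job_B:*/16}
Op 8: register job_B */7 -> active={job_A:*/3, job_B:*/7}
Op 9: register job_C */17 -> active={job_A:*/3, job_B:*/7, job_C:*/17}
Final interval of job_B = 7
Next fire of job_B after T=141: (141//7+1)*7 = 147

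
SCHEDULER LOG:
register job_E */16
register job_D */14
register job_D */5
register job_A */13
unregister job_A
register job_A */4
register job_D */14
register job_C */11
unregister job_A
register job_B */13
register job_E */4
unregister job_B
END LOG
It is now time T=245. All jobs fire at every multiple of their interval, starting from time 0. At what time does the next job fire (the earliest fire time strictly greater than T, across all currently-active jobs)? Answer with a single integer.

Answer: 248

Derivation:
Op 1: register job_E */16 -> active={job_E:*/16}
Op 2: register job_D */14 -> active={job_D:*/14, job_E:*/16}
Op 3: register job_D */5 -> active={job_D:*/5, job_E:*/16}
Op 4: register job_A */13 -> active={job_A:*/13, job_D:*/5, job_E:*/16}
Op 5: unregister job_A -> active={job_D:*/5, job_E:*/16}
Op 6: register job_A */4 -> active={job_A:*/4, job_D:*/5, job_E:*/16}
Op 7: register job_D */14 -> active={job_A:*/4, job_D:*/14, job_E:*/16}
Op 8: register job_C */11 -> active={job_A:*/4, job_C:*/11, job_D:*/14, job_E:*/16}
Op 9: unregister job_A -> active={job_C:*/11, job_D:*/14, job_E:*/16}
Op 10: register job_B */13 -> active={job_B:*/13, job_C:*/11, job_D:*/14, job_E:*/16}
Op 11: register job_E */4 -> active={job_B:*/13, job_C:*/11, job_D:*/14, job_E:*/4}
Op 12: unregister job_B -> active={job_C:*/11, job_D:*/14, job_E:*/4}
  job_C: interval 11, next fire after T=245 is 253
  job_D: interval 14, next fire after T=245 is 252
  job_E: interval 4, next fire after T=245 is 248
Earliest fire time = 248 (job job_E)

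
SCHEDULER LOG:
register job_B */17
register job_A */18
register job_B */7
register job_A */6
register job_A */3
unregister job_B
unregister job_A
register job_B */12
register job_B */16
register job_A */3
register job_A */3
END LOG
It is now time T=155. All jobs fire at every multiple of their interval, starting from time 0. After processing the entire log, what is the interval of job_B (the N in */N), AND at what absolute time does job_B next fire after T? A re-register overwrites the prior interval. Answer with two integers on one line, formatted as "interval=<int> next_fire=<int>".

Op 1: register job_B */17 -> active={job_B:*/17}
Op 2: register job_A */18 -> active={job_A:*/18, job_B:*/17}
Op 3: register job_B */7 -> active={job_A:*/18, job_B:*/7}
Op 4: register job_A */6 -> active={job_A:*/6, job_B:*/7}
Op 5: register job_A */3 -> active={job_A:*/3, job_B:*/7}
Op 6: unregister job_B -> active={job_A:*/3}
Op 7: unregister job_A -> active={}
Op 8: register job_B */12 -> active={job_B:*/12}
Op 9: register job_B */16 -> active={job_B:*/16}
Op 10: register job_A */3 -> active={job_A:*/3, job_B:*/16}
Op 11: register job_A */3 -> active={job_A:*/3, job_B:*/16}
Final interval of job_B = 16
Next fire of job_B after T=155: (155//16+1)*16 = 160

Answer: interval=16 next_fire=160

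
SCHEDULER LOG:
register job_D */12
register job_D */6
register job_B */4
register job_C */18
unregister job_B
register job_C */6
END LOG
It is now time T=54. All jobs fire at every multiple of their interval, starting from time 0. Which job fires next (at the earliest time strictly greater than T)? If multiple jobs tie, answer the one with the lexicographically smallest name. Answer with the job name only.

Op 1: register job_D */12 -> active={job_D:*/12}
Op 2: register job_D */6 -> active={job_D:*/6}
Op 3: register job_B */4 -> active={job_B:*/4, job_D:*/6}
Op 4: register job_C */18 -> active={job_B:*/4, job_C:*/18, job_D:*/6}
Op 5: unregister job_B -> active={job_C:*/18, job_D:*/6}
Op 6: register job_C */6 -> active={job_C:*/6, job_D:*/6}
  job_C: interval 6, next fire after T=54 is 60
  job_D: interval 6, next fire after T=54 is 60
Earliest = 60, winner (lex tiebreak) = job_C

Answer: job_C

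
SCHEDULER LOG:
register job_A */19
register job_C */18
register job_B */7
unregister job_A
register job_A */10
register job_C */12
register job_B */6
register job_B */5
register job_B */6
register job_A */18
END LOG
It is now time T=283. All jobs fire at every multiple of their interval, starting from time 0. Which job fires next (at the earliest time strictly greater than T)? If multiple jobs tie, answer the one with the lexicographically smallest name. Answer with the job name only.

Op 1: register job_A */19 -> active={job_A:*/19}
Op 2: register job_C */18 -> active={job_A:*/19, job_C:*/18}
Op 3: register job_B */7 -> active={job_A:*/19, job_B:*/7, job_C:*/18}
Op 4: unregister job_A -> active={job_B:*/7, job_C:*/18}
Op 5: register job_A */10 -> active={job_A:*/10, job_B:*/7, job_C:*/18}
Op 6: register job_C */12 -> active={job_A:*/10, job_B:*/7, job_C:*/12}
Op 7: register job_B */6 -> active={job_A:*/10, job_B:*/6, job_C:*/12}
Op 8: register job_B */5 -> active={job_A:*/10, job_B:*/5, job_C:*/12}
Op 9: register job_B */6 -> active={job_A:*/10, job_B:*/6, job_C:*/12}
Op 10: register job_A */18 -> active={job_A:*/18, job_B:*/6, job_C:*/12}
  job_A: interval 18, next fire after T=283 is 288
  job_B: interval 6, next fire after T=283 is 288
  job_C: interval 12, next fire after T=283 is 288
Earliest = 288, winner (lex tiebreak) = job_A

Answer: job_A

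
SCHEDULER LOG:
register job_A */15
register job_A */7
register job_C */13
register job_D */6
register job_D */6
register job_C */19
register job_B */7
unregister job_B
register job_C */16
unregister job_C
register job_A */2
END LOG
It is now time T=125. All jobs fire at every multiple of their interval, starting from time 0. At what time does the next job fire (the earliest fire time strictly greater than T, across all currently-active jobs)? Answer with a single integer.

Answer: 126

Derivation:
Op 1: register job_A */15 -> active={job_A:*/15}
Op 2: register job_A */7 -> active={job_A:*/7}
Op 3: register job_C */13 -> active={job_A:*/7, job_C:*/13}
Op 4: register job_D */6 -> active={job_A:*/7, job_C:*/13, job_D:*/6}
Op 5: register job_D */6 -> active={job_A:*/7, job_C:*/13, job_D:*/6}
Op 6: register job_C */19 -> active={job_A:*/7, job_C:*/19, job_D:*/6}
Op 7: register job_B */7 -> active={job_A:*/7, job_B:*/7, job_C:*/19, job_D:*/6}
Op 8: unregister job_B -> active={job_A:*/7, job_C:*/19, job_D:*/6}
Op 9: register job_C */16 -> active={job_A:*/7, job_C:*/16, job_D:*/6}
Op 10: unregister job_C -> active={job_A:*/7, job_D:*/6}
Op 11: register job_A */2 -> active={job_A:*/2, job_D:*/6}
  job_A: interval 2, next fire after T=125 is 126
  job_D: interval 6, next fire after T=125 is 126
Earliest fire time = 126 (job job_A)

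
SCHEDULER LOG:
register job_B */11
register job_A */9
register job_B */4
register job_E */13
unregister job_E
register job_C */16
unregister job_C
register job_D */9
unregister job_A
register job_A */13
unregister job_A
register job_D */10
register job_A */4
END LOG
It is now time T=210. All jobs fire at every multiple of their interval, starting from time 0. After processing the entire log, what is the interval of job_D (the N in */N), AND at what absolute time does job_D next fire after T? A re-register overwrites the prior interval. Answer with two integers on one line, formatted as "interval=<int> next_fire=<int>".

Answer: interval=10 next_fire=220

Derivation:
Op 1: register job_B */11 -> active={job_B:*/11}
Op 2: register job_A */9 -> active={job_A:*/9, job_B:*/11}
Op 3: register job_B */4 -> active={job_A:*/9, job_B:*/4}
Op 4: register job_E */13 -> active={job_A:*/9, job_B:*/4, job_E:*/13}
Op 5: unregister job_E -> active={job_A:*/9, job_B:*/4}
Op 6: register job_C */16 -> active={job_A:*/9, job_B:*/4, job_C:*/16}
Op 7: unregister job_C -> active={job_A:*/9, job_B:*/4}
Op 8: register job_D */9 -> active={job_A:*/9, job_B:*/4, job_D:*/9}
Op 9: unregister job_A -> active={job_B:*/4, job_D:*/9}
Op 10: register job_A */13 -> active={job_A:*/13, job_B:*/4, job_D:*/9}
Op 11: unregister job_A -> active={job_B:*/4, job_D:*/9}
Op 12: register job_D */10 -> active={job_B:*/4, job_D:*/10}
Op 13: register job_A */4 -> active={job_A:*/4, job_B:*/4, job_D:*/10}
Final interval of job_D = 10
Next fire of job_D after T=210: (210//10+1)*10 = 220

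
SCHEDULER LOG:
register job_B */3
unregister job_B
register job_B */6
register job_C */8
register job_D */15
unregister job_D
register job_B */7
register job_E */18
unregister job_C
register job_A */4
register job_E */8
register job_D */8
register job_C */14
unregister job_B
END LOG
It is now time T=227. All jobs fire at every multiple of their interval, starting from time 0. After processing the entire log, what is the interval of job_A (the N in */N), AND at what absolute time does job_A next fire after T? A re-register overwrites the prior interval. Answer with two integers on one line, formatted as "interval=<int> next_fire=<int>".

Op 1: register job_B */3 -> active={job_B:*/3}
Op 2: unregister job_B -> active={}
Op 3: register job_B */6 -> active={job_B:*/6}
Op 4: register job_C */8 -> active={job_B:*/6, job_C:*/8}
Op 5: register job_D */15 -> active={job_B:*/6, job_C:*/8, job_D:*/15}
Op 6: unregister job_D -> active={job_B:*/6, job_C:*/8}
Op 7: register job_B */7 -> active={job_B:*/7, job_C:*/8}
Op 8: register job_E */18 -> active={job_B:*/7, job_C:*/8, job_E:*/18}
Op 9: unregister job_C -> active={job_B:*/7, job_E:*/18}
Op 10: register job_A */4 -> active={job_A:*/4, job_B:*/7, job_E:*/18}
Op 11: register job_E */8 -> active={job_A:*/4, job_B:*/7, job_E:*/8}
Op 12: register job_D */8 -> active={job_A:*/4, job_B:*/7, job_D:*/8, job_E:*/8}
Op 13: register job_C */14 -> active={job_A:*/4, job_B:*/7, job_C:*/14, job_D:*/8, job_E:*/8}
Op 14: unregister job_B -> active={job_A:*/4, job_C:*/14, job_D:*/8, job_E:*/8}
Final interval of job_A = 4
Next fire of job_A after T=227: (227//4+1)*4 = 228

Answer: interval=4 next_fire=228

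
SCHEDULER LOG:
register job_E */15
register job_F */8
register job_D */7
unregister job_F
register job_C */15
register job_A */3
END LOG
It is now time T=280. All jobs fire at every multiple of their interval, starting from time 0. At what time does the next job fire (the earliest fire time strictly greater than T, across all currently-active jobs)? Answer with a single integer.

Op 1: register job_E */15 -> active={job_E:*/15}
Op 2: register job_F */8 -> active={job_E:*/15, job_F:*/8}
Op 3: register job_D */7 -> active={job_D:*/7, job_E:*/15, job_F:*/8}
Op 4: unregister job_F -> active={job_D:*/7, job_E:*/15}
Op 5: register job_C */15 -> active={job_C:*/15, job_D:*/7, job_E:*/15}
Op 6: register job_A */3 -> active={job_A:*/3, job_C:*/15, job_D:*/7, job_E:*/15}
  job_A: interval 3, next fire after T=280 is 282
  job_C: interval 15, next fire after T=280 is 285
  job_D: interval 7, next fire after T=280 is 287
  job_E: interval 15, next fire after T=280 is 285
Earliest fire time = 282 (job job_A)

Answer: 282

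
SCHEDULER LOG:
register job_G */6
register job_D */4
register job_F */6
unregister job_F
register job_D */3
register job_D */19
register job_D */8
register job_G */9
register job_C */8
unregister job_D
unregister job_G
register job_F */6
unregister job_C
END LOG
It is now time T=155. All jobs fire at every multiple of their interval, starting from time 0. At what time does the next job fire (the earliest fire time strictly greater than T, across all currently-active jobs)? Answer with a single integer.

Answer: 156

Derivation:
Op 1: register job_G */6 -> active={job_G:*/6}
Op 2: register job_D */4 -> active={job_D:*/4, job_G:*/6}
Op 3: register job_F */6 -> active={job_D:*/4, job_F:*/6, job_G:*/6}
Op 4: unregister job_F -> active={job_D:*/4, job_G:*/6}
Op 5: register job_D */3 -> active={job_D:*/3, job_G:*/6}
Op 6: register job_D */19 -> active={job_D:*/19, job_G:*/6}
Op 7: register job_D */8 -> active={job_D:*/8, job_G:*/6}
Op 8: register job_G */9 -> active={job_D:*/8, job_G:*/9}
Op 9: register job_C */8 -> active={job_C:*/8, job_D:*/8, job_G:*/9}
Op 10: unregister job_D -> active={job_C:*/8, job_G:*/9}
Op 11: unregister job_G -> active={job_C:*/8}
Op 12: register job_F */6 -> active={job_C:*/8, job_F:*/6}
Op 13: unregister job_C -> active={job_F:*/6}
  job_F: interval 6, next fire after T=155 is 156
Earliest fire time = 156 (job job_F)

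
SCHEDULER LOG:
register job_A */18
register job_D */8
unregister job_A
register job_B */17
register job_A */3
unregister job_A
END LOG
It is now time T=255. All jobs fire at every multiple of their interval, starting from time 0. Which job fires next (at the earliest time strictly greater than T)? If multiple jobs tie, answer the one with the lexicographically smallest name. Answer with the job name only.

Op 1: register job_A */18 -> active={job_A:*/18}
Op 2: register job_D */8 -> active={job_A:*/18, job_D:*/8}
Op 3: unregister job_A -> active={job_D:*/8}
Op 4: register job_B */17 -> active={job_B:*/17, job_D:*/8}
Op 5: register job_A */3 -> active={job_A:*/3, job_B:*/17, job_D:*/8}
Op 6: unregister job_A -> active={job_B:*/17, job_D:*/8}
  job_B: interval 17, next fire after T=255 is 272
  job_D: interval 8, next fire after T=255 is 256
Earliest = 256, winner (lex tiebreak) = job_D

Answer: job_D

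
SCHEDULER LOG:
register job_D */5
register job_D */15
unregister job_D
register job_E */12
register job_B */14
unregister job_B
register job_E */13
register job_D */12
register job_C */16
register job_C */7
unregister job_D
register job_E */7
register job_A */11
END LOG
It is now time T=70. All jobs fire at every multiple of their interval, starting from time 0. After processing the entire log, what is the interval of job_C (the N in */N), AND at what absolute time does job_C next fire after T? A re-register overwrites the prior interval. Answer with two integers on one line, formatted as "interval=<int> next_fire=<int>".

Op 1: register job_D */5 -> active={job_D:*/5}
Op 2: register job_D */15 -> active={job_D:*/15}
Op 3: unregister job_D -> active={}
Op 4: register job_E */12 -> active={job_E:*/12}
Op 5: register job_B */14 -> active={job_B:*/14, job_E:*/12}
Op 6: unregister job_B -> active={job_E:*/12}
Op 7: register job_E */13 -> active={job_E:*/13}
Op 8: register job_D */12 -> active={job_D:*/12, job_E:*/13}
Op 9: register job_C */16 -> active={job_C:*/16, job_D:*/12, job_E:*/13}
Op 10: register job_C */7 -> active={job_C:*/7, job_D:*/12, job_E:*/13}
Op 11: unregister job_D -> active={job_C:*/7, job_E:*/13}
Op 12: register job_E */7 -> active={job_C:*/7, job_E:*/7}
Op 13: register job_A */11 -> active={job_A:*/11, job_C:*/7, job_E:*/7}
Final interval of job_C = 7
Next fire of job_C after T=70: (70//7+1)*7 = 77

Answer: interval=7 next_fire=77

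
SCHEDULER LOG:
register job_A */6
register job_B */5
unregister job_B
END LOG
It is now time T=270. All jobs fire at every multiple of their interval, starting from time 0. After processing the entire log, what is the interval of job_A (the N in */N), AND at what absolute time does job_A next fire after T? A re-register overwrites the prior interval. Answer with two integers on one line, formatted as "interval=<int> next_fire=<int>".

Op 1: register job_A */6 -> active={job_A:*/6}
Op 2: register job_B */5 -> active={job_A:*/6, job_B:*/5}
Op 3: unregister job_B -> active={job_A:*/6}
Final interval of job_A = 6
Next fire of job_A after T=270: (270//6+1)*6 = 276

Answer: interval=6 next_fire=276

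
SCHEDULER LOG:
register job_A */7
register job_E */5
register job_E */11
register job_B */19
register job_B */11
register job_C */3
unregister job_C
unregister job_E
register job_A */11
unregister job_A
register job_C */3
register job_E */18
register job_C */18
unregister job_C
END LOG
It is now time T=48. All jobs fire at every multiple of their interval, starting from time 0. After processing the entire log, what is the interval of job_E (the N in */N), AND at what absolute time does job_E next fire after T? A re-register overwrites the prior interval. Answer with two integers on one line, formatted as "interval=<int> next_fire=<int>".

Answer: interval=18 next_fire=54

Derivation:
Op 1: register job_A */7 -> active={job_A:*/7}
Op 2: register job_E */5 -> active={job_A:*/7, job_E:*/5}
Op 3: register job_E */11 -> active={job_A:*/7, job_E:*/11}
Op 4: register job_B */19 -> active={job_A:*/7, job_B:*/19, job_E:*/11}
Op 5: register job_B */11 -> active={job_A:*/7, job_B:*/11, job_E:*/11}
Op 6: register job_C */3 -> active={job_A:*/7, job_B:*/11, job_C:*/3, job_E:*/11}
Op 7: unregister job_C -> active={job_A:*/7, job_B:*/11, job_E:*/11}
Op 8: unregister job_E -> active={job_A:*/7, job_B:*/11}
Op 9: register job_A */11 -> active={job_A:*/11, job_B:*/11}
Op 10: unregister job_A -> active={job_B:*/11}
Op 11: register job_C */3 -> active={job_B:*/11, job_C:*/3}
Op 12: register job_E */18 -> active={job_B:*/11, job_C:*/3, job_E:*/18}
Op 13: register job_C */18 -> active={job_B:*/11, job_C:*/18, job_E:*/18}
Op 14: unregister job_C -> active={job_B:*/11, job_E:*/18}
Final interval of job_E = 18
Next fire of job_E after T=48: (48//18+1)*18 = 54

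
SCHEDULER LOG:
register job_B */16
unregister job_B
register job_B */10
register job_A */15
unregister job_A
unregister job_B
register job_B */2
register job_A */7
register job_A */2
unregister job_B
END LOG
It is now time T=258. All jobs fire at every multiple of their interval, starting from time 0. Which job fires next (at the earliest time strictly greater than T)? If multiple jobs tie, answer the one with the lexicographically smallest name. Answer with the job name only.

Answer: job_A

Derivation:
Op 1: register job_B */16 -> active={job_B:*/16}
Op 2: unregister job_B -> active={}
Op 3: register job_B */10 -> active={job_B:*/10}
Op 4: register job_A */15 -> active={job_A:*/15, job_B:*/10}
Op 5: unregister job_A -> active={job_B:*/10}
Op 6: unregister job_B -> active={}
Op 7: register job_B */2 -> active={job_B:*/2}
Op 8: register job_A */7 -> active={job_A:*/7, job_B:*/2}
Op 9: register job_A */2 -> active={job_A:*/2, job_B:*/2}
Op 10: unregister job_B -> active={job_A:*/2}
  job_A: interval 2, next fire after T=258 is 260
Earliest = 260, winner (lex tiebreak) = job_A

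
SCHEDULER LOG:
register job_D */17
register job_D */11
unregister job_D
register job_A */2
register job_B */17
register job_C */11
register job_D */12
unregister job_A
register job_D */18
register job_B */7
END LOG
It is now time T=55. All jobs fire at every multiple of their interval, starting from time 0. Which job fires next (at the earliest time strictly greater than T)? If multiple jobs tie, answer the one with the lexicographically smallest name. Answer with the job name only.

Op 1: register job_D */17 -> active={job_D:*/17}
Op 2: register job_D */11 -> active={job_D:*/11}
Op 3: unregister job_D -> active={}
Op 4: register job_A */2 -> active={job_A:*/2}
Op 5: register job_B */17 -> active={job_A:*/2, job_B:*/17}
Op 6: register job_C */11 -> active={job_A:*/2, job_B:*/17, job_C:*/11}
Op 7: register job_D */12 -> active={job_A:*/2, job_B:*/17, job_C:*/11, job_D:*/12}
Op 8: unregister job_A -> active={job_B:*/17, job_C:*/11, job_D:*/12}
Op 9: register job_D */18 -> active={job_B:*/17, job_C:*/11, job_D:*/18}
Op 10: register job_B */7 -> active={job_B:*/7, job_C:*/11, job_D:*/18}
  job_B: interval 7, next fire after T=55 is 56
  job_C: interval 11, next fire after T=55 is 66
  job_D: interval 18, next fire after T=55 is 72
Earliest = 56, winner (lex tiebreak) = job_B

Answer: job_B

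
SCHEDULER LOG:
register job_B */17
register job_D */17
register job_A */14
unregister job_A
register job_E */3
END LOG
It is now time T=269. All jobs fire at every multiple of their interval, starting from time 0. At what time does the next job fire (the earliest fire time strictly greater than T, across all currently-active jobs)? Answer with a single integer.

Op 1: register job_B */17 -> active={job_B:*/17}
Op 2: register job_D */17 -> active={job_B:*/17, job_D:*/17}
Op 3: register job_A */14 -> active={job_A:*/14, job_B:*/17, job_D:*/17}
Op 4: unregister job_A -> active={job_B:*/17, job_D:*/17}
Op 5: register job_E */3 -> active={job_B:*/17, job_D:*/17, job_E:*/3}
  job_B: interval 17, next fire after T=269 is 272
  job_D: interval 17, next fire after T=269 is 272
  job_E: interval 3, next fire after T=269 is 270
Earliest fire time = 270 (job job_E)

Answer: 270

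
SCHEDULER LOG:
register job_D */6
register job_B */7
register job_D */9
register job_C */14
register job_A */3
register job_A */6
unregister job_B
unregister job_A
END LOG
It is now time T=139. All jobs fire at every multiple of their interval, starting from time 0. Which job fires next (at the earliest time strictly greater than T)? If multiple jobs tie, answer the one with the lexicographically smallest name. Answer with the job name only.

Op 1: register job_D */6 -> active={job_D:*/6}
Op 2: register job_B */7 -> active={job_B:*/7, job_D:*/6}
Op 3: register job_D */9 -> active={job_B:*/7, job_D:*/9}
Op 4: register job_C */14 -> active={job_B:*/7, job_C:*/14, job_D:*/9}
Op 5: register job_A */3 -> active={job_A:*/3, job_B:*/7, job_C:*/14, job_D:*/9}
Op 6: register job_A */6 -> active={job_A:*/6, job_B:*/7, job_C:*/14, job_D:*/9}
Op 7: unregister job_B -> active={job_A:*/6, job_C:*/14, job_D:*/9}
Op 8: unregister job_A -> active={job_C:*/14, job_D:*/9}
  job_C: interval 14, next fire after T=139 is 140
  job_D: interval 9, next fire after T=139 is 144
Earliest = 140, winner (lex tiebreak) = job_C

Answer: job_C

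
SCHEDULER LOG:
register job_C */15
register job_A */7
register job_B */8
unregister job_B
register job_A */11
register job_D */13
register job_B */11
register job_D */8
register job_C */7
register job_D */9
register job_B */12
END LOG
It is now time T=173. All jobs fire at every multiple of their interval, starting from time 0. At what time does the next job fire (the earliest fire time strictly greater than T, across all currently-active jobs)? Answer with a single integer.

Answer: 175

Derivation:
Op 1: register job_C */15 -> active={job_C:*/15}
Op 2: register job_A */7 -> active={job_A:*/7, job_C:*/15}
Op 3: register job_B */8 -> active={job_A:*/7, job_B:*/8, job_C:*/15}
Op 4: unregister job_B -> active={job_A:*/7, job_C:*/15}
Op 5: register job_A */11 -> active={job_A:*/11, job_C:*/15}
Op 6: register job_D */13 -> active={job_A:*/11, job_C:*/15, job_D:*/13}
Op 7: register job_B */11 -> active={job_A:*/11, job_B:*/11, job_C:*/15, job_D:*/13}
Op 8: register job_D */8 -> active={job_A:*/11, job_B:*/11, job_C:*/15, job_D:*/8}
Op 9: register job_C */7 -> active={job_A:*/11, job_B:*/11, job_C:*/7, job_D:*/8}
Op 10: register job_D */9 -> active={job_A:*/11, job_B:*/11, job_C:*/7, job_D:*/9}
Op 11: register job_B */12 -> active={job_A:*/11, job_B:*/12, job_C:*/7, job_D:*/9}
  job_A: interval 11, next fire after T=173 is 176
  job_B: interval 12, next fire after T=173 is 180
  job_C: interval 7, next fire after T=173 is 175
  job_D: interval 9, next fire after T=173 is 180
Earliest fire time = 175 (job job_C)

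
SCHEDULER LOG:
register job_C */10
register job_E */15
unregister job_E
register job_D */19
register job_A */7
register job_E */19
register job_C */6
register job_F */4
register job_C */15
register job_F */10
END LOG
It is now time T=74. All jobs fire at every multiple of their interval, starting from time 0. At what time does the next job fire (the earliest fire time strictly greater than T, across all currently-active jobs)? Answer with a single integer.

Op 1: register job_C */10 -> active={job_C:*/10}
Op 2: register job_E */15 -> active={job_C:*/10, job_E:*/15}
Op 3: unregister job_E -> active={job_C:*/10}
Op 4: register job_D */19 -> active={job_C:*/10, job_D:*/19}
Op 5: register job_A */7 -> active={job_A:*/7, job_C:*/10, job_D:*/19}
Op 6: register job_E */19 -> active={job_A:*/7, job_C:*/10, job_D:*/19, job_E:*/19}
Op 7: register job_C */6 -> active={job_A:*/7, job_C:*/6, job_D:*/19, job_E:*/19}
Op 8: register job_F */4 -> active={job_A:*/7, job_C:*/6, job_D:*/19, job_E:*/19, job_F:*/4}
Op 9: register job_C */15 -> active={job_A:*/7, job_C:*/15, job_D:*/19, job_E:*/19, job_F:*/4}
Op 10: register job_F */10 -> active={job_A:*/7, job_C:*/15, job_D:*/19, job_E:*/19, job_F:*/10}
  job_A: interval 7, next fire after T=74 is 77
  job_C: interval 15, next fire after T=74 is 75
  job_D: interval 19, next fire after T=74 is 76
  job_E: interval 19, next fire after T=74 is 76
  job_F: interval 10, next fire after T=74 is 80
Earliest fire time = 75 (job job_C)

Answer: 75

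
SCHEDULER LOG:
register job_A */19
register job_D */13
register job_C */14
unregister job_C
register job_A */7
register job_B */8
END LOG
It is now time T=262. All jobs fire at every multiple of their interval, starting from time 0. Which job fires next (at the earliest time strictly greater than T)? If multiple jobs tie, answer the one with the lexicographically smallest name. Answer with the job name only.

Answer: job_B

Derivation:
Op 1: register job_A */19 -> active={job_A:*/19}
Op 2: register job_D */13 -> active={job_A:*/19, job_D:*/13}
Op 3: register job_C */14 -> active={job_A:*/19, job_C:*/14, job_D:*/13}
Op 4: unregister job_C -> active={job_A:*/19, job_D:*/13}
Op 5: register job_A */7 -> active={job_A:*/7, job_D:*/13}
Op 6: register job_B */8 -> active={job_A:*/7, job_B:*/8, job_D:*/13}
  job_A: interval 7, next fire after T=262 is 266
  job_B: interval 8, next fire after T=262 is 264
  job_D: interval 13, next fire after T=262 is 273
Earliest = 264, winner (lex tiebreak) = job_B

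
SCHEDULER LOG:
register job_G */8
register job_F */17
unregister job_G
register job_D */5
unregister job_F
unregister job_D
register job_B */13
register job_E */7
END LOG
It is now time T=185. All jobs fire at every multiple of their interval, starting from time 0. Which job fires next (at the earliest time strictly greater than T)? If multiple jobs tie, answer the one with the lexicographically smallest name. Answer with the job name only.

Op 1: register job_G */8 -> active={job_G:*/8}
Op 2: register job_F */17 -> active={job_F:*/17, job_G:*/8}
Op 3: unregister job_G -> active={job_F:*/17}
Op 4: register job_D */5 -> active={job_D:*/5, job_F:*/17}
Op 5: unregister job_F -> active={job_D:*/5}
Op 6: unregister job_D -> active={}
Op 7: register job_B */13 -> active={job_B:*/13}
Op 8: register job_E */7 -> active={job_B:*/13, job_E:*/7}
  job_B: interval 13, next fire after T=185 is 195
  job_E: interval 7, next fire after T=185 is 189
Earliest = 189, winner (lex tiebreak) = job_E

Answer: job_E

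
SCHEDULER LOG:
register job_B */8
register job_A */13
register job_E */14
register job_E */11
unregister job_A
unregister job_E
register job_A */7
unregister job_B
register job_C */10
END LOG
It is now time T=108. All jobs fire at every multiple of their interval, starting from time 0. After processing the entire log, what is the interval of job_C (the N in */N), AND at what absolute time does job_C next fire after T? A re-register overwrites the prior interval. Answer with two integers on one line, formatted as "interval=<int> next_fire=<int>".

Op 1: register job_B */8 -> active={job_B:*/8}
Op 2: register job_A */13 -> active={job_A:*/13, job_B:*/8}
Op 3: register job_E */14 -> active={job_A:*/13, job_B:*/8, job_E:*/14}
Op 4: register job_E */11 -> active={job_A:*/13, job_B:*/8, job_E:*/11}
Op 5: unregister job_A -> active={job_B:*/8, job_E:*/11}
Op 6: unregister job_E -> active={job_B:*/8}
Op 7: register job_A */7 -> active={job_A:*/7, job_B:*/8}
Op 8: unregister job_B -> active={job_A:*/7}
Op 9: register job_C */10 -> active={job_A:*/7, job_C:*/10}
Final interval of job_C = 10
Next fire of job_C after T=108: (108//10+1)*10 = 110

Answer: interval=10 next_fire=110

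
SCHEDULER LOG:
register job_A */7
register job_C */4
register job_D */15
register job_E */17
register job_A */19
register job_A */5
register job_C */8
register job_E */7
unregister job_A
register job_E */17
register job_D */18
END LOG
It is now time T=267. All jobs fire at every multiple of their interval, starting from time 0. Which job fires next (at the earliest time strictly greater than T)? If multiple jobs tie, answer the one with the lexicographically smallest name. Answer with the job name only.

Op 1: register job_A */7 -> active={job_A:*/7}
Op 2: register job_C */4 -> active={job_A:*/7, job_C:*/4}
Op 3: register job_D */15 -> active={job_A:*/7, job_C:*/4, job_D:*/15}
Op 4: register job_E */17 -> active={job_A:*/7, job_C:*/4, job_D:*/15, job_E:*/17}
Op 5: register job_A */19 -> active={job_A:*/19, job_C:*/4, job_D:*/15, job_E:*/17}
Op 6: register job_A */5 -> active={job_A:*/5, job_C:*/4, job_D:*/15, job_E:*/17}
Op 7: register job_C */8 -> active={job_A:*/5, job_C:*/8, job_D:*/15, job_E:*/17}
Op 8: register job_E */7 -> active={job_A:*/5, job_C:*/8, job_D:*/15, job_E:*/7}
Op 9: unregister job_A -> active={job_C:*/8, job_D:*/15, job_E:*/7}
Op 10: register job_E */17 -> active={job_C:*/8, job_D:*/15, job_E:*/17}
Op 11: register job_D */18 -> active={job_C:*/8, job_D:*/18, job_E:*/17}
  job_C: interval 8, next fire after T=267 is 272
  job_D: interval 18, next fire after T=267 is 270
  job_E: interval 17, next fire after T=267 is 272
Earliest = 270, winner (lex tiebreak) = job_D

Answer: job_D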